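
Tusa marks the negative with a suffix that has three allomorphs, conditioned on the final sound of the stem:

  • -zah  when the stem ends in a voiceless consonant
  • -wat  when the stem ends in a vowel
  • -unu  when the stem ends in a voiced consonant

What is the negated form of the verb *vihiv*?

The final sound of *vihiv* is /v/, which is a voiced consonant, so the suffix is -unu, giving *vihivunu*.

vihivunu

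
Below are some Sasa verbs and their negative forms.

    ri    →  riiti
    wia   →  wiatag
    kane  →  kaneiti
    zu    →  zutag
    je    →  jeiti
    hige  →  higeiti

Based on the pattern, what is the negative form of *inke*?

inkeiti

The suffix is conditioned by the last vowel: -iti when the last vowel of the stem is a front vowel (*ri*, *kane*, *je*, *hige*); -tag when the last vowel of the stem is a back vowel (*wia*, *zu*).
Since the last vowel of *inke* is /e/ (a front vowel), it takes -iti, giving *inkeiti*.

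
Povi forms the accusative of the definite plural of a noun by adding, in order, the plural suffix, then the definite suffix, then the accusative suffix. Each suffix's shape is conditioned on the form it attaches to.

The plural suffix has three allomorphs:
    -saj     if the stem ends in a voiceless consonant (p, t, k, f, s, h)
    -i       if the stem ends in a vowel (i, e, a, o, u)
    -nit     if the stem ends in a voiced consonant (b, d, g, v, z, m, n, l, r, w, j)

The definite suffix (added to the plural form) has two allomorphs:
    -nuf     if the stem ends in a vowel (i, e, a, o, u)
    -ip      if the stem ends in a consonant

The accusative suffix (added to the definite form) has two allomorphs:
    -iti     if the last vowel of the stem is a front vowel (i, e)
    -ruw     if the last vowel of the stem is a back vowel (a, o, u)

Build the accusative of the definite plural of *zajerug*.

zajerugnitipiti

*zajerug* — final sound /g/ (a voiced consonant) → -nit → *zajerugnit*.
The plural form *zajerugnit*: final sound = /t/, a consonant → -ip → *zajerugnitip*.
The definite form *zajerugnitip*: last vowel = /i/, a front vowel → -iti → *zajerugnitipiti*.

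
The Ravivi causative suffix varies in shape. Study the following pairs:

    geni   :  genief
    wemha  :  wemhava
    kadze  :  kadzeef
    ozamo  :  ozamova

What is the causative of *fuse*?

Looking at the last vowel of each stem: -ef when the last vowel of the stem is a front vowel (*geni*, *kadze*); -va when the last vowel of the stem is a back vowel (*wemha*, *ozamo*).
Since the last vowel of *fuse* is /e/ (a front vowel), it takes -ef, giving *fuseef*.

fuseef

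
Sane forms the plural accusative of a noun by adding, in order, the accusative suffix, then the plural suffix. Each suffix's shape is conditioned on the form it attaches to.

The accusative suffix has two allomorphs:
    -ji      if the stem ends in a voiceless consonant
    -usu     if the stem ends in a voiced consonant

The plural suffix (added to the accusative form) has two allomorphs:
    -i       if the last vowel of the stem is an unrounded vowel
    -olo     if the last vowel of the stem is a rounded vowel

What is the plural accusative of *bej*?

bejusuolo

Since the final consonant of *bej* is /j/ (voiced), it takes -usu, giving *bejusu*.
The accusative form *bejusu* — last vowel /u/ (a rounded vowel) → -olo → *bejusuolo*.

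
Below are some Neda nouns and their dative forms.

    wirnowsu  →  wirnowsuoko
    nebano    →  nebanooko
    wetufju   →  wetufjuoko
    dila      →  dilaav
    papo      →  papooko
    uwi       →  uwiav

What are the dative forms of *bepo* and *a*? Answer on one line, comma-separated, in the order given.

bepooko, aav

The alternation tracks the last vowel of the stem — -oko when the last vowel of the stem is a rounded vowel (*wirnowsu*, *nebano*, *wetufju*, *papo*); -av when the last vowel of the stem is an unrounded vowel (*dila*, *uwi*).
The last vowel of *bepo* is /o/, which is a rounded vowel, so the suffix is -oko, giving *bepooko*.
*a*: last vowel = /a/, an unrounded vowel → -av → *aav*.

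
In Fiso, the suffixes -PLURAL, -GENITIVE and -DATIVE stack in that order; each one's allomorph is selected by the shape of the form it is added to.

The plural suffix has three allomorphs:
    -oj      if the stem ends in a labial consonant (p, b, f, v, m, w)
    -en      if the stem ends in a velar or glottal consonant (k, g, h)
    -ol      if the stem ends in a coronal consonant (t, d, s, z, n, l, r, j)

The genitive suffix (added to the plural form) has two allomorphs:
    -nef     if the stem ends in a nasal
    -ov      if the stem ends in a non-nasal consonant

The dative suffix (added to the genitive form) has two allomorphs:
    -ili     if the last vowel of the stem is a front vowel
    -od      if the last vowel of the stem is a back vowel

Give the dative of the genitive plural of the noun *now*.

*now* — final consonant /w/ (labial) → -oj → *nowoj*.
Since the final consonant of the plural form *nowoj* is /j/ (non-nasal), it takes -ov, giving *nowojov*.
The genitive form *nowojov*: last vowel = /o/, a back vowel → -od → *nowojovod*.

nowojovod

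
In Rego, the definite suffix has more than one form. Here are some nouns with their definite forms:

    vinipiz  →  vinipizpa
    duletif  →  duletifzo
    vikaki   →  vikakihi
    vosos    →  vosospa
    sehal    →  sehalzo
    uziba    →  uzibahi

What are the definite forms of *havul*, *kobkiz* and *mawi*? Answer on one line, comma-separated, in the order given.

The alternation tracks the final sound of the stem — -pa when the stem ends in a sibilant (*vinipiz*, *vosos*); -zo when the stem ends in a non-sibilant consonant (*duletif*, *sehal*); -hi when the stem ends in a vowel (*vikaki*, *uziba*).
*havul*: final sound = /l/, a non-sibilant consonant → -zo → *havulzo*.
Since the final sound of *kobkiz* is /z/ (a sibilant), it takes -pa, giving *kobkizpa*.
*mawi*: final sound = /i/, a vowel → -hi → *mawihi*.

havulzo, kobkizpa, mawihi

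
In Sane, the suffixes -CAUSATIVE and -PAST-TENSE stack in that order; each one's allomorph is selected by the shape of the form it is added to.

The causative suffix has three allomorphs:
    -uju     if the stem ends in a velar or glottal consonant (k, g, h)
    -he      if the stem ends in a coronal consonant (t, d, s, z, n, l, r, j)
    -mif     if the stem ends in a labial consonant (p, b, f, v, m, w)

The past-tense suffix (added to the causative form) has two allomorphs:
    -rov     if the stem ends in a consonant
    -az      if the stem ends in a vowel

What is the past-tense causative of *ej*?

ejheaz

*ej* — final consonant /j/ (coronal) → -he → *ejhe*.
The final sound of the causative form *ejhe* is /e/, which is a vowel, so the past-tense suffix is -az, giving *ejheaz*.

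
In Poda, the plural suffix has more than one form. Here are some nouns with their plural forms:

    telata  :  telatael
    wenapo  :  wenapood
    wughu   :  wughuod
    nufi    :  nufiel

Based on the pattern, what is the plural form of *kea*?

Looking at the last vowel of each stem: -od when the last vowel of the stem is a rounded vowel (*wenapo*, *wughu*); -el when the last vowel of the stem is an unrounded vowel (*telata*, *nufi*).
Since the last vowel of *kea* is /a/ (an unrounded vowel), it takes -el, giving *keael*.

keael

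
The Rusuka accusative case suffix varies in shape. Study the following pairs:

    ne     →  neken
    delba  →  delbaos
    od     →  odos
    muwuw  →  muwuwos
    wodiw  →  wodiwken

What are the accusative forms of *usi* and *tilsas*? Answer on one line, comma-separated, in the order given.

usiken, tilsasos

Looking at the last vowel of each stem: -ken when the last vowel of the stem is a front vowel (*ne*, *wodiw*); -os when the last vowel of the stem is a back vowel (*delba*, *od*, *muwuw*).
Since the last vowel of *usi* is /i/ (a front vowel), it takes -ken, giving *usiken*.
*tilsas*: last vowel = /a/, a back vowel → -os → *tilsasos*.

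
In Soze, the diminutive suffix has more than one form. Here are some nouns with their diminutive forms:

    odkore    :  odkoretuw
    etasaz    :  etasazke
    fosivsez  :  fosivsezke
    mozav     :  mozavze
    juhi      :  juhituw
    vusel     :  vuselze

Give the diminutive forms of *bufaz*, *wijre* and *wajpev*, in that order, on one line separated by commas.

bufazke, wijretuw, wajpevze

The suffix is conditioned by the final sound: -ke when the stem ends in a sibilant (*etasaz*, *fosivsez*); -ze when the stem ends in a non-sibilant consonant (*mozav*, *vusel*); -tuw when the stem ends in a vowel (*odkore*, *juhi*).
The final sound of *bufaz* is /z/, which is a sibilant, so the suffix is -ke, giving *bufazke*.
Since the final sound of *wijre* is /e/ (a vowel), it takes -tuw, giving *wijretuw*.
The final sound of *wajpev* is /v/, which is a non-sibilant consonant, so the suffix is -ze, giving *wajpevze*.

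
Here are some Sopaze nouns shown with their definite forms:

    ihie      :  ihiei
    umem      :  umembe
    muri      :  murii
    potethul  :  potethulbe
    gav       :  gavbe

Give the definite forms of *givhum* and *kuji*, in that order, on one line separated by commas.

The pattern is consonant vs. vowel: -be when the stem ends in a consonant (*umem*, *potethul*, *gav*); -i when the stem ends in a vowel (*ihie*, *muri*).
*givhum*: final sound = /m/, a consonant → -be → *givhumbe*.
Since the final sound of *kuji* is /i/ (a vowel), it takes -i, giving *kujii*.

givhumbe, kujii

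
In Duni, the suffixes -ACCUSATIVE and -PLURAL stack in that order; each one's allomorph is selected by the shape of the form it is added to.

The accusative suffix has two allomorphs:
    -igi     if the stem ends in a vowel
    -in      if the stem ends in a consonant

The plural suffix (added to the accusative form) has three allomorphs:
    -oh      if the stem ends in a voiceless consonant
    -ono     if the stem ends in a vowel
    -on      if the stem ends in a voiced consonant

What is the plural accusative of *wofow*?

wofowinon

*wofow*: final sound = /w/, a consonant → -in → *wofowin*.
Since the final sound of the accusative form *wofowin* is /n/ (a voiced consonant), it takes -on, giving *wofowinon*.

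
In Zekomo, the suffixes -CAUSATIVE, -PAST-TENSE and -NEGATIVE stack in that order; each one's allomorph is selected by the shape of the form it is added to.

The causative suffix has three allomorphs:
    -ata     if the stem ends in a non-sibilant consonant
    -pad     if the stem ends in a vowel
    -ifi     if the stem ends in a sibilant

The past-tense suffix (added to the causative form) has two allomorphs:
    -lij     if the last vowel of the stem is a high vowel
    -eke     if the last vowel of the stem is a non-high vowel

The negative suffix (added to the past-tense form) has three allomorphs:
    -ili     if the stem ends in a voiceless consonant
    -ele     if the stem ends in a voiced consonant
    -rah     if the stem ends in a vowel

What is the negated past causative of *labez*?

Since the final sound of *labez* is /z/ (a sibilant), it takes -ifi, giving *labezifi*.
Since the last vowel of the causative form *labezifi* is /i/ (a high vowel), it takes -lij, giving *labezifilij*.
The past-tense form *labezifilij* — final sound /j/ (a voiced consonant) → -ele → *labezifilijele*.

labezifilijele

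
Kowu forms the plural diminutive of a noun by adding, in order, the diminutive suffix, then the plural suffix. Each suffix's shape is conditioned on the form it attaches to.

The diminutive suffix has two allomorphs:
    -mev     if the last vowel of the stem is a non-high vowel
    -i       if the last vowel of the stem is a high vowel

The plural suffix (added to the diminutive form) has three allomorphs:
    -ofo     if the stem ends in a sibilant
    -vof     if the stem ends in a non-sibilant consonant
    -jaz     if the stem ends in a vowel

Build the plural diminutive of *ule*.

ulemevvof

The last vowel of *ule* is /e/, which is a non-high vowel, so the diminutive suffix is -mev, giving *ulemev*.
The diminutive form *ulemev* — final sound /v/ (a non-sibilant consonant) → -vof → *ulemevvof*.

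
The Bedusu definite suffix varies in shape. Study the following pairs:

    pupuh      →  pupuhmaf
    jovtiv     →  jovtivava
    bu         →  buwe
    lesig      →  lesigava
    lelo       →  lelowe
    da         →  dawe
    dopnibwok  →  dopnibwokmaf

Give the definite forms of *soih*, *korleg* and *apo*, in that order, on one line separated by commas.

soihmaf, korlegava, apowe

The alternation tracks the final sound of the stem — -maf when the stem ends in a voiceless consonant (*pupuh*, *dopnibwok*); -ava when the stem ends in a voiced consonant (*jovtiv*, *lesig*); -we when the stem ends in a vowel (*bu*, *lelo*, *da*).
Since the final sound of *soih* is /h/ (a voiceless consonant), it takes -maf, giving *soihmaf*.
The final sound of *korleg* is /g/, which is a voiced consonant, so the suffix is -ava, giving *korlegava*.
*apo*: final sound = /o/, a vowel → -we → *apowe*.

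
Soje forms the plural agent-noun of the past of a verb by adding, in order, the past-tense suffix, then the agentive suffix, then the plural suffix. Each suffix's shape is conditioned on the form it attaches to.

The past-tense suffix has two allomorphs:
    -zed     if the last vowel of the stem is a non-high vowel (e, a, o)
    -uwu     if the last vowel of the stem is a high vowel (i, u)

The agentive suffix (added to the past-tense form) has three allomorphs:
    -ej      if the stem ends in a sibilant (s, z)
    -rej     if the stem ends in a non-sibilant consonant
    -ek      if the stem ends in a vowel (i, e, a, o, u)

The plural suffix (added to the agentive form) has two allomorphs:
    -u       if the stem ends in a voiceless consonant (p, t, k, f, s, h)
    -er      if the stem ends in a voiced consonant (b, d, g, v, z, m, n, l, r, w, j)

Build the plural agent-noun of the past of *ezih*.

ezihuwueku

Since the last vowel of *ezih* is /i/ (a high vowel), it takes -uwu, giving *ezihuwu*.
The past-tense form *ezihuwu* — final sound /u/ (a vowel) → -ek → *ezihuwuek*.
Since the final consonant of the agentive form *ezihuwuek* is /k/ (voiceless), it takes -u, giving *ezihuwueku*.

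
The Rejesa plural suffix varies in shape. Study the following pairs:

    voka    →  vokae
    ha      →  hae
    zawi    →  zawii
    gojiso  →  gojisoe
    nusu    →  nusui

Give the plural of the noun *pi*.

pii

The pattern is height harmony: -i when the last vowel of the stem is a high vowel (*zawi*, *nusu*); -e when the last vowel of the stem is a non-high vowel (*voka*, *ha*, *gojiso*).
*pi* — last vowel /i/ (a high vowel) → -i → *pii*.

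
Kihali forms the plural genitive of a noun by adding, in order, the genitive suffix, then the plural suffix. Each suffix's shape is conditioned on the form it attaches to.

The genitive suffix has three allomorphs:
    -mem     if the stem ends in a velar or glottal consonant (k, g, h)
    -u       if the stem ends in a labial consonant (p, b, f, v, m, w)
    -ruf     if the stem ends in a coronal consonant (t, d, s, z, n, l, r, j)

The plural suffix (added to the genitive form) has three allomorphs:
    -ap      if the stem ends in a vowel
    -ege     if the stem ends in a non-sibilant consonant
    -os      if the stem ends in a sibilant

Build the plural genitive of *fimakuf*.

*fimakuf* — final consonant /f/ (labial) → -u → *fimakufu*.
Since the final sound of the genitive form *fimakufu* is /u/ (a vowel), it takes -ap, giving *fimakufuap*.

fimakufuap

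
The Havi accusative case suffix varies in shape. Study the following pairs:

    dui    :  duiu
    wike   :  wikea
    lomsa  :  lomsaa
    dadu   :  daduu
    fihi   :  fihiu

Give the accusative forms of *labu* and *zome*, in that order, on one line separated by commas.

Looking at the last vowel of each stem: -u when the last vowel of the stem is a high vowel (*dui*, *dadu*, *fihi*); -a when the last vowel of the stem is a non-high vowel (*wike*, *lomsa*).
Since the last vowel of *labu* is /u/ (a high vowel), it takes -u, giving *labuu*.
*zome* — last vowel /e/ (a non-high vowel) → -a → *zomea*.

labuu, zomea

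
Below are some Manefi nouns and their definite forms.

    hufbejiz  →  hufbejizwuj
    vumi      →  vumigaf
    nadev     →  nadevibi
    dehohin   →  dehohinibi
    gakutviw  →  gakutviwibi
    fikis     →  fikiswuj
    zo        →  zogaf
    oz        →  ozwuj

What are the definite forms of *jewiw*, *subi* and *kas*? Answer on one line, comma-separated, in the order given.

jewiwibi, subigaf, kaswuj

Looking at the final sound of each stem: -wuj when the stem ends in a sibilant (*hufbejiz*, *fikis*, *oz*); -ibi when the stem ends in a non-sibilant consonant (*nadev*, *dehohin*, *gakutviw*); -gaf when the stem ends in a vowel (*vumi*, *zo*).
*jewiw*: final sound = /w/, a non-sibilant consonant → -ibi → *jewiwibi*.
Since the final sound of *subi* is /i/ (a vowel), it takes -gaf, giving *subigaf*.
Since the final sound of *kas* is /s/ (a sibilant), it takes -wuj, giving *kaswuj*.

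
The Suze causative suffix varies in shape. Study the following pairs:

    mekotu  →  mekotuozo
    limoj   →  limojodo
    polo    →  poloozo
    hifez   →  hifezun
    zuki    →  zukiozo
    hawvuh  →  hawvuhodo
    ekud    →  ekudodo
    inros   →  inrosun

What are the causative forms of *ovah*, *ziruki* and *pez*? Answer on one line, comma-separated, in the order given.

The alternation tracks the final sound of the stem — -un when the stem ends in a sibilant (*hifez*, *inros*); -odo when the stem ends in a non-sibilant consonant (*limoj*, *hawvuh*, *ekud*); -ozo when the stem ends in a vowel (*mekotu*, *polo*, *zuki*).
Since the final sound of *ovah* is /h/ (a non-sibilant consonant), it takes -odo, giving *ovahodo*.
*ziruki*: final sound = /i/, a vowel → -ozo → *zirukiozo*.
Since the final sound of *pez* is /z/ (a sibilant), it takes -un, giving *pezun*.

ovahodo, zirukiozo, pezun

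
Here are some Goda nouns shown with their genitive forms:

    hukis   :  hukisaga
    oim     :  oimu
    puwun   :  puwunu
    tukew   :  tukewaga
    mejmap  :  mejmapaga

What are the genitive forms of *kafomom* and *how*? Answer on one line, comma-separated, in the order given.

The pattern is nasality of the final consonant: -u when the stem ends in a nasal (*oim*, *puwun*); -aga when the stem ends in a non-nasal consonant (*hukis*, *tukew*, *mejmap*).
The final consonant of *kafomom* is /m/, which is a nasal, so the suffix is -u, giving *kafomomu*.
The final consonant of *how* is /w/, which is non-nasal, so the suffix is -aga, giving *howaga*.

kafomomu, howaga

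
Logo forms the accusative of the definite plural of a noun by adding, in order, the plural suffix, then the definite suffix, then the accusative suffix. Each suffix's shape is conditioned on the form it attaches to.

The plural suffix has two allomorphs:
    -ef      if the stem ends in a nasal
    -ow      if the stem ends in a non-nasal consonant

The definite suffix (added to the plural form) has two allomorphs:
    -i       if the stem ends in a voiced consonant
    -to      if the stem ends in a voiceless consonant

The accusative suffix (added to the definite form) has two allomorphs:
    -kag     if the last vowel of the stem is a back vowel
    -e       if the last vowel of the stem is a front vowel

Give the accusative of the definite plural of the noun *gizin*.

gizineftokag

*gizin* — final consonant /n/ (a nasal) → -ef → *gizinef*.
The plural form *gizinef* — final consonant /f/ (voiceless) → -to → *gizinefto*.
Since the last vowel of the definite form *gizinefto* is /o/ (a back vowel), it takes -kag, giving *gizineftokag*.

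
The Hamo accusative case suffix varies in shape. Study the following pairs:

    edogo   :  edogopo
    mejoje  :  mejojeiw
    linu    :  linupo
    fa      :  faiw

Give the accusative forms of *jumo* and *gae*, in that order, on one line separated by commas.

The suffix is conditioned by the last vowel: -po when the last vowel of the stem is a rounded vowel (*edogo*, *linu*); -iw when the last vowel of the stem is an unrounded vowel (*mejoje*, *fa*).
Since the last vowel of *jumo* is /o/ (a rounded vowel), it takes -po, giving *jumopo*.
The last vowel of *gae* is /e/, which is an unrounded vowel, so the suffix is -iw, giving *gaeiw*.

jumopo, gaeiw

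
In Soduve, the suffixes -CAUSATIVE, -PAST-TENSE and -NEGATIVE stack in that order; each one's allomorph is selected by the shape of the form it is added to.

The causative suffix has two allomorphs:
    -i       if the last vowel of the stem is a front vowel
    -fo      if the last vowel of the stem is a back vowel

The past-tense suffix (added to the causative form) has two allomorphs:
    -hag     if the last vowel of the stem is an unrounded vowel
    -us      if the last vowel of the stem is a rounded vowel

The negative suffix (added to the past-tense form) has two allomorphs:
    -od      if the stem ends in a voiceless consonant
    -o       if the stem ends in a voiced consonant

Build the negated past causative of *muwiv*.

Since the last vowel of *muwiv* is /i/ (a front vowel), it takes -i, giving *muwivi*.
The causative form *muwivi*: last vowel = /i/, an unrounded vowel → -hag → *muwivihag*.
The final consonant of the past-tense form *muwivihag* is /g/, which is voiced, so the negative suffix is -o, giving *muwivihago*.

muwivihago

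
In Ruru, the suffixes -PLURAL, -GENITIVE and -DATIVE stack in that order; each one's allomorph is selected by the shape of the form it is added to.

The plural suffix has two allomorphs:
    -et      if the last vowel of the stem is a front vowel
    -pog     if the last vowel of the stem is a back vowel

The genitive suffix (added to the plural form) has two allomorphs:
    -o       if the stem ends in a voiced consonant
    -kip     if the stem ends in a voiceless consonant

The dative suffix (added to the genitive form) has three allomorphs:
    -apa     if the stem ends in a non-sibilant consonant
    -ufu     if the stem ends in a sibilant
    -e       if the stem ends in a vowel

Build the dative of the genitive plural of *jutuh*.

jutuhpogoe

The last vowel of *jutuh* is /u/, which is a back vowel, so the plural suffix is -pog, giving *jutuhpog*.
Since the final consonant of the plural form *jutuhpog* is /g/ (voiced), it takes -o, giving *jutuhpogo*.
The genitive form *jutuhpogo* — final sound /o/ (a vowel) → -e → *jutuhpogoe*.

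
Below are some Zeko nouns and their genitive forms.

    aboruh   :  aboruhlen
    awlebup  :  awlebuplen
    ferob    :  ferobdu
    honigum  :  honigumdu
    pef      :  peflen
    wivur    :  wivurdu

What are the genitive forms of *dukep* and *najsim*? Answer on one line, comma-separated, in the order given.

dukeplen, najsimdu

The pattern is voicing of the final consonant: -len when the stem ends in a voiceless consonant (*aboruh*, *awlebup*, *pef*); -du when the stem ends in a voiced consonant (*ferob*, *honigum*, *wivur*).
*dukep*: final consonant = /p/, voiceless → -len → *dukeplen*.
*najsim* — final consonant /m/ (voiced) → -du → *najsimdu*.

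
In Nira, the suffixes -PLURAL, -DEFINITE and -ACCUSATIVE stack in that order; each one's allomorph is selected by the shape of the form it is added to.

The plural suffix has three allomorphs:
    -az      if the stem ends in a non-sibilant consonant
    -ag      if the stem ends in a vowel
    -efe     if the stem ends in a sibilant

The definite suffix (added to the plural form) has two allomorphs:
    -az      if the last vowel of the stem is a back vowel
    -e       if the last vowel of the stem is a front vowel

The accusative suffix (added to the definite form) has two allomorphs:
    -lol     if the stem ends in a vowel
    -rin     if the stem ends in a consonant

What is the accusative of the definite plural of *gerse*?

gerseagazrin

*gerse* — final sound /e/ (a vowel) → -ag → *gerseag*.
The plural form *gerseag*: last vowel = /a/, a back vowel → -az → *gerseagaz*.
The definite form *gerseagaz*: final sound = /z/, a consonant → -rin → *gerseagazrin*.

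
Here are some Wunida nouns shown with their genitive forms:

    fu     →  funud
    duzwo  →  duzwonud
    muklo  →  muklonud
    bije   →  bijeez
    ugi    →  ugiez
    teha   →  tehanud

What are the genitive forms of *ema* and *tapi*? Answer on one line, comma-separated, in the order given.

emanud, tapiez

The alternation tracks the last vowel of the stem — -ez when the last vowel of the stem is a front vowel (*bije*, *ugi*); -nud when the last vowel of the stem is a back vowel (*fu*, *duzwo*, *muklo*, *teha*).
Since the last vowel of *ema* is /a/ (a back vowel), it takes -nud, giving *emanud*.
*tapi*: last vowel = /i/, a front vowel → -ez → *tapiez*.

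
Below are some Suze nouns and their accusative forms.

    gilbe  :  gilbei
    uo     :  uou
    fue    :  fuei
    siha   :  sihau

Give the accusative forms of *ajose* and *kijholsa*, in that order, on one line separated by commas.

The pattern is front/back vowel harmony: -i when the last vowel of the stem is a front vowel (*gilbe*, *fue*); -u when the last vowel of the stem is a back vowel (*uo*, *siha*).
Since the last vowel of *ajose* is /e/ (a front vowel), it takes -i, giving *ajosei*.
The last vowel of *kijholsa* is /a/, which is a back vowel, so the suffix is -u, giving *kijholsau*.

ajosei, kijholsau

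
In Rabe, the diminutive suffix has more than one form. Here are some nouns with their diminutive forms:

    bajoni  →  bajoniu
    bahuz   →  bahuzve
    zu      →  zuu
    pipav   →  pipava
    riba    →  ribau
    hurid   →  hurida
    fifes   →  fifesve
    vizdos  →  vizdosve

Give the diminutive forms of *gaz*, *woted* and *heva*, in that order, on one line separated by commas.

gazve, woteda, hevau

The pattern is sibilance of the final sound: -ve when the stem ends in a sibilant (*bahuz*, *fifes*, *vizdos*); -a when the stem ends in a non-sibilant consonant (*pipav*, *hurid*); -u when the stem ends in a vowel (*bajoni*, *zu*, *riba*).
The final sound of *gaz* is /z/, which is a sibilant, so the suffix is -ve, giving *gazve*.
*woted*: final sound = /d/, a non-sibilant consonant → -a → *woteda*.
*heva* — final sound /a/ (a vowel) → -u → *hevau*.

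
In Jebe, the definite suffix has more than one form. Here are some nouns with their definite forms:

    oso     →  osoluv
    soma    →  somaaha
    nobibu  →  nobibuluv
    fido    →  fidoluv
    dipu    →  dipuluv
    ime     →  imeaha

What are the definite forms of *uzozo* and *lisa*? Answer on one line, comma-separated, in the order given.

uzozoluv, lisaaha

The alternation tracks the last vowel of the stem — -luv when the last vowel of the stem is a rounded vowel (*oso*, *nobibu*, *fido*, *dipu*); -aha when the last vowel of the stem is an unrounded vowel (*soma*, *ime*).
*uzozo*: last vowel = /o/, a rounded vowel → -luv → *uzozoluv*.
Since the last vowel of *lisa* is /a/ (an unrounded vowel), it takes -aha, giving *lisaaha*.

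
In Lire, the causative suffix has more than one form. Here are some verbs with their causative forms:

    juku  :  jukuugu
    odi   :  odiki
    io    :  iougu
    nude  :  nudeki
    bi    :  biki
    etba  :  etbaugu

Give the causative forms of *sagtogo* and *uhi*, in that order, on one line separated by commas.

The suffix is conditioned by the last vowel: -ki when the last vowel of the stem is a front vowel (*odi*, *nude*, *bi*); -ugu when the last vowel of the stem is a back vowel (*juku*, *io*, *etba*).
Since the last vowel of *sagtogo* is /o/ (a back vowel), it takes -ugu, giving *sagtogougu*.
*uhi* — last vowel /i/ (a front vowel) → -ki → *uhiki*.

sagtogougu, uhiki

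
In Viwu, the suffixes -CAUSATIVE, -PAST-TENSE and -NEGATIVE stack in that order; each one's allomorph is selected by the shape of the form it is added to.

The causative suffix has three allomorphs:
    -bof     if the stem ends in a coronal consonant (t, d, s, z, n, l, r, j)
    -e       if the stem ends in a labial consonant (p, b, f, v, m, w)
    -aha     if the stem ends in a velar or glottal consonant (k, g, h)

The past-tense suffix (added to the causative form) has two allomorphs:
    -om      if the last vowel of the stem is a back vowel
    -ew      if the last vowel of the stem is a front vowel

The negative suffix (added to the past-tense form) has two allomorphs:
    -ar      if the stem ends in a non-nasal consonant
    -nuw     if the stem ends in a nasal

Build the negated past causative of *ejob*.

*ejob* — final consonant /b/ (labial) → -e → *ejobe*.
The last vowel of the causative form *ejobe* is /e/, which is a front vowel, so the past-tense suffix is -ew, giving *ejobeew*.
The past-tense form *ejobeew*: final consonant = /w/, non-nasal → -ar → *ejobeewar*.

ejobeewar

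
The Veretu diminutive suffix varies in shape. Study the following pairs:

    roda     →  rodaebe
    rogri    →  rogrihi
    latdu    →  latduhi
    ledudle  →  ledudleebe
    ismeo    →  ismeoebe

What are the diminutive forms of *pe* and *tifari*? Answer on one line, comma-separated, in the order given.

The pattern is height harmony: -hi when the last vowel of the stem is a high vowel (*rogri*, *latdu*); -ebe when the last vowel of the stem is a non-high vowel (*roda*, *ledudle*, *ismeo*).
The last vowel of *pe* is /e/, which is a non-high vowel, so the suffix is -ebe, giving *peebe*.
The last vowel of *tifari* is /i/, which is a high vowel, so the suffix is -hi, giving *tifarihi*.

peebe, tifarihi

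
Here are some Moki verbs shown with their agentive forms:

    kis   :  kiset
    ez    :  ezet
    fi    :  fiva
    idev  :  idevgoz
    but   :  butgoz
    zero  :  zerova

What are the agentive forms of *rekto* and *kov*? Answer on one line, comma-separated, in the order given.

rektova, kovgoz

The alternation tracks the final sound of the stem — -et when the stem ends in a sibilant (*kis*, *ez*); -goz when the stem ends in a non-sibilant consonant (*idev*, *but*); -va when the stem ends in a vowel (*fi*, *zero*).
*rekto* — final sound /o/ (a vowel) → -va → *rektova*.
The final sound of *kov* is /v/, which is a non-sibilant consonant, so the suffix is -goz, giving *kovgoz*.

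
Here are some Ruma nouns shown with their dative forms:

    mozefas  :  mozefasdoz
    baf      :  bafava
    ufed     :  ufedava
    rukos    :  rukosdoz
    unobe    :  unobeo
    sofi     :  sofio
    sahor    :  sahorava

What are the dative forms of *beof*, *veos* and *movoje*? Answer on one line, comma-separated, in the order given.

The alternation tracks the final sound of the stem — -doz when the stem ends in a sibilant (*mozefas*, *rukos*); -ava when the stem ends in a non-sibilant consonant (*baf*, *ufed*, *sahor*); -o when the stem ends in a vowel (*unobe*, *sofi*).
The final sound of *beof* is /f/, which is a non-sibilant consonant, so the suffix is -ava, giving *beofava*.
The final sound of *veos* is /s/, which is a sibilant, so the suffix is -doz, giving *veosdoz*.
The final sound of *movoje* is /e/, which is a vowel, so the suffix is -o, giving *movojeo*.

beofava, veosdoz, movojeo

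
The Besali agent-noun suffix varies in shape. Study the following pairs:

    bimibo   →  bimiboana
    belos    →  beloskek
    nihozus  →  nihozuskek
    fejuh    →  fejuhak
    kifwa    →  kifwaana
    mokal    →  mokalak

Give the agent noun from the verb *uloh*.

ulohak

The pattern is sibilance of the final sound: -kek when the stem ends in a sibilant (*belos*, *nihozus*); -ak when the stem ends in a non-sibilant consonant (*fejuh*, *mokal*); -ana when the stem ends in a vowel (*bimibo*, *kifwa*).
*uloh* — final sound /h/ (a non-sibilant consonant) → -ak → *ulohak*.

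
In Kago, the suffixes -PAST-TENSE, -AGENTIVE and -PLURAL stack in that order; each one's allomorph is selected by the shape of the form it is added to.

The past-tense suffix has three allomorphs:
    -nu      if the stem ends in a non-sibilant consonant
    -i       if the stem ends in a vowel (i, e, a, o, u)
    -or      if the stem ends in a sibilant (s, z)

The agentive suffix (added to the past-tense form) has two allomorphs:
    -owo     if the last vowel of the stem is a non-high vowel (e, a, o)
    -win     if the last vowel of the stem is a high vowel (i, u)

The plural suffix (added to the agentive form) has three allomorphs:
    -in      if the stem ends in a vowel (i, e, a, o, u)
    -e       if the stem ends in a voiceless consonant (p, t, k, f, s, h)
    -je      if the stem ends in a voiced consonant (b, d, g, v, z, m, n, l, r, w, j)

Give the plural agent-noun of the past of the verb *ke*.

keiwinje

The final sound of *ke* is /e/, which is a vowel, so the past-tense suffix is -i, giving *kei*.
The past-tense form *kei* — last vowel /i/ (a high vowel) → -win → *keiwin*.
The agentive form *keiwin*: final sound = /n/, a voiced consonant → -je → *keiwinje*.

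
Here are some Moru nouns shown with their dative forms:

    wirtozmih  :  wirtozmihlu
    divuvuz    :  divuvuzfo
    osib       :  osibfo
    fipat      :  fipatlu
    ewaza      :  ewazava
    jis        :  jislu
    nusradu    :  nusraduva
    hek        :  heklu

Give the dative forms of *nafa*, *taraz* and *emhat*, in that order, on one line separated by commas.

nafava, tarazfo, emhatlu

The suffix is conditioned by the final sound: -lu when the stem ends in a voiceless consonant (*wirtozmih*, *fipat*, *jis*, *hek*); -fo when the stem ends in a voiced consonant (*divuvuz*, *osib*); -va when the stem ends in a vowel (*ewaza*, *nusradu*).
Since the final sound of *nafa* is /a/ (a vowel), it takes -va, giving *nafava*.
Since the final sound of *taraz* is /z/ (a voiced consonant), it takes -fo, giving *tarazfo*.
The final sound of *emhat* is /t/, which is a voiceless consonant, so the suffix is -lu, giving *emhatlu*.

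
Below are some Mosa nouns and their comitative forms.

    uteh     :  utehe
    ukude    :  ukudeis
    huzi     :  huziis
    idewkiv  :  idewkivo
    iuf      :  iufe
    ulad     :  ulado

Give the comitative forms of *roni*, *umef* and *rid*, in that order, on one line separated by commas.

roniis, umefe, rido

The pattern is voicing of the final sound: -e when the stem ends in a voiceless consonant (*uteh*, *iuf*); -o when the stem ends in a voiced consonant (*idewkiv*, *ulad*); -is when the stem ends in a vowel (*ukude*, *huzi*).
The final sound of *roni* is /i/, which is a vowel, so the suffix is -is, giving *roniis*.
*umef* — final sound /f/ (a voiceless consonant) → -e → *umefe*.
The final sound of *rid* is /d/, which is a voiced consonant, so the suffix is -o, giving *rido*.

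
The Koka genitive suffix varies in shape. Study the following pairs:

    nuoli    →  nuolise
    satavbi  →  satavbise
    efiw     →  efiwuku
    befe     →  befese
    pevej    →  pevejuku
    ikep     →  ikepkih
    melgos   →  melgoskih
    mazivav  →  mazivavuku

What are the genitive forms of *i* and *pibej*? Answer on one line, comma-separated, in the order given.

ise, pibejuku

Looking at the final sound of each stem: -kih when the stem ends in a voiceless consonant (*ikep*, *melgos*); -uku when the stem ends in a voiced consonant (*efiw*, *pevej*, *mazivav*); -se when the stem ends in a vowel (*nuoli*, *satavbi*, *befe*).
Since the final sound of *i* is /i/ (a vowel), it takes -se, giving *ise*.
*pibej*: final sound = /j/, a voiced consonant → -uku → *pibejuku*.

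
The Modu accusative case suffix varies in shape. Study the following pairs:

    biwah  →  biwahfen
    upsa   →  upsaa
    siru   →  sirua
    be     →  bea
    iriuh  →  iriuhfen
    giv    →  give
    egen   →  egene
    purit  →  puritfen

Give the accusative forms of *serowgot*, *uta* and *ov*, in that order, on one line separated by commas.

The alternation tracks the final sound of the stem — -fen when the stem ends in a voiceless consonant (*biwah*, *iriuh*, *purit*); -e when the stem ends in a voiced consonant (*giv*, *egen*); -a when the stem ends in a vowel (*upsa*, *siru*, *be*).
The final sound of *serowgot* is /t/, which is a voiceless consonant, so the suffix is -fen, giving *serowgotfen*.
Since the final sound of *uta* is /a/ (a vowel), it takes -a, giving *utaa*.
*ov*: final sound = /v/, a voiced consonant → -e → *ove*.

serowgotfen, utaa, ove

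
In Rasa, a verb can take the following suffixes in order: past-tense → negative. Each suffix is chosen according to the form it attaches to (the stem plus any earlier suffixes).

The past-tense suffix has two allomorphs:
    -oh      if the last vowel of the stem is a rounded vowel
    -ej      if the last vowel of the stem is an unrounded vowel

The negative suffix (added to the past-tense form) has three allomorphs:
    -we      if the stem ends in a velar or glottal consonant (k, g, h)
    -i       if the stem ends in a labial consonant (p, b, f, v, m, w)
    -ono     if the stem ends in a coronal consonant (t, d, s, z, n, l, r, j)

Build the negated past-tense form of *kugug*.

kugugohwe

Since the last vowel of *kugug* is /u/ (a rounded vowel), it takes -oh, giving *kugugoh*.
Since the final consonant of the past-tense form *kugugoh* is /h/ (velar/glottal), it takes -we, giving *kugugohwe*.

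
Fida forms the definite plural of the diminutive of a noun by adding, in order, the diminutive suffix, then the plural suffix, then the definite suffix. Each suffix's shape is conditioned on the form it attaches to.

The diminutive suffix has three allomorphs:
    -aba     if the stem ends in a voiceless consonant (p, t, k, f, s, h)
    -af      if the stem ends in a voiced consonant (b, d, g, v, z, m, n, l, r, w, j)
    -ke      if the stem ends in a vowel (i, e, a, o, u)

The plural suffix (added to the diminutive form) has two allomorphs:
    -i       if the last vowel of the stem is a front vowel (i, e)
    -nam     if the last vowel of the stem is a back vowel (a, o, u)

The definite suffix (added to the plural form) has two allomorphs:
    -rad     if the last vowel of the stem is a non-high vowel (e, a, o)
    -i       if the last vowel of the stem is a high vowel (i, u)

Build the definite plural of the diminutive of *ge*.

*ge* — final sound /e/ (a vowel) → -ke → *geke*.
The diminutive form *geke* — last vowel /e/ (a front vowel) → -i → *gekei*.
The last vowel of the plural form *gekei* is /i/, which is a high vowel, so the definite suffix is -i, giving *gekeii*.

gekeii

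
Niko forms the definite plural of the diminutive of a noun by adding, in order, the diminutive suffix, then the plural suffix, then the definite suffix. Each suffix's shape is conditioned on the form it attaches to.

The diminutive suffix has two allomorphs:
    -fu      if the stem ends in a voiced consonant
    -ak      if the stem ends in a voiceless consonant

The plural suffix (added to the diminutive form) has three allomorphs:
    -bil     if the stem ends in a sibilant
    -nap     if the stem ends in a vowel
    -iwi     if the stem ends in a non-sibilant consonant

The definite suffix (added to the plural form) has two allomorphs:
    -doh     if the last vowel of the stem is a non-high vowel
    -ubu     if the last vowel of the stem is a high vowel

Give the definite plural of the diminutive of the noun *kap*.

*kap*: final consonant = /p/, voiceless → -ak → *kapak*.
The diminutive form *kapak*: final sound = /k/, a non-sibilant consonant → -iwi → *kapakiwi*.
The last vowel of the plural form *kapakiwi* is /i/, which is a high vowel, so the definite suffix is -ubu, giving *kapakiwiubu*.

kapakiwiubu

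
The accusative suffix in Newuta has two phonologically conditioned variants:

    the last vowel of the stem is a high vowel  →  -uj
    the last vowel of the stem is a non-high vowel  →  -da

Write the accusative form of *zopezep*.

*zopezep* — last vowel /e/ (a non-high vowel) → -da → *zopezepda*.

zopezepda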